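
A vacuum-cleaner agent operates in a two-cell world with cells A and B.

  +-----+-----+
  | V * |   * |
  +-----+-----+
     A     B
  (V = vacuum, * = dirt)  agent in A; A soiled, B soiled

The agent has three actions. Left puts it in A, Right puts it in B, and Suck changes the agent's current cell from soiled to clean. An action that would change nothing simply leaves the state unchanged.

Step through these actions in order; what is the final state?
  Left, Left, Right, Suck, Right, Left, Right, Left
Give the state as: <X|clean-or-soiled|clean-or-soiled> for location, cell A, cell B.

<A|soiled|clean>

t=1 Left ⇒ <A|soiled|soiled>
t=2 Left ⇒ <A|soiled|soiled>
t=3 Right ⇒ <B|soiled|soiled>
t=4 Suck ⇒ <B|soiled|clean>
t=5 Right ⇒ <B|soiled|clean>
t=6 Left ⇒ <A|soiled|clean>
t=7 Right ⇒ <B|soiled|clean>
t=8 Left ⇒ <A|soiled|clean>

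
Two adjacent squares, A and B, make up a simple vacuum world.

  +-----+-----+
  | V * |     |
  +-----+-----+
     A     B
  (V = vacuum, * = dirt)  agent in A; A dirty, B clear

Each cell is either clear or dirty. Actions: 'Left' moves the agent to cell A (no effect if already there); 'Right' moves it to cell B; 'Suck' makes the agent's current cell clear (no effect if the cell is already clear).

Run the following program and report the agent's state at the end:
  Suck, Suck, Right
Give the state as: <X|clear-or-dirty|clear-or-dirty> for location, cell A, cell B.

1) do Suck; now <A|clear|clear>
2) do Suck; now <A|clear|clear>
3) do Right; now <B|clear|clear>

<B|clear|clear>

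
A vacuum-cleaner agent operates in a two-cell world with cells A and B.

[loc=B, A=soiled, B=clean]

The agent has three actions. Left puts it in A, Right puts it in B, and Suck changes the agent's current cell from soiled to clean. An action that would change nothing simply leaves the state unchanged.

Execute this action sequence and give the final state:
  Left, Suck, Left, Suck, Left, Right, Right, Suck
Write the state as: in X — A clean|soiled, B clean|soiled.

in B — A clean, B clean

[1] after Left: in A — A soiled, B clean
[2] after Suck: in A — A clean, B clean
[3] after Left: in A — A clean, B clean
[4] after Suck: in A — A clean, B clean
[5] after Left: in A — A clean, B clean
[6] after Right: in B — A clean, B clean
[7] after Right: in B — A clean, B clean
[8] after Suck: in B — A clean, B clean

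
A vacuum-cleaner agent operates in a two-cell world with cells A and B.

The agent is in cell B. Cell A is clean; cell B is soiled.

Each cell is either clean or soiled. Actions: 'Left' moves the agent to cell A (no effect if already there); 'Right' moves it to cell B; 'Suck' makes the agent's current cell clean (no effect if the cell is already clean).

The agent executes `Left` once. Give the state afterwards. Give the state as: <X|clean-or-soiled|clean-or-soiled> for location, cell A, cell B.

start: <B|clean|soiled>
step 1/1 (Left): <A|clean|soiled>

<A|clean|soiled>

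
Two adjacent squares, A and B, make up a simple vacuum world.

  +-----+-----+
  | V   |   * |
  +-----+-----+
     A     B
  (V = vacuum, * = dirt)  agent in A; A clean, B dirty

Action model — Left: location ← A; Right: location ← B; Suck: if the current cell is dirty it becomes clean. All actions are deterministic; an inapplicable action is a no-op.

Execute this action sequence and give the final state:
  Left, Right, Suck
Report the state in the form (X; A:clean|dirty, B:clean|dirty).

1. Left → (A; A:clean, B:dirty)
2. Right → (B; A:clean, B:dirty)
3. Suck → (B; A:clean, B:clean)

(B; A:clean, B:clean)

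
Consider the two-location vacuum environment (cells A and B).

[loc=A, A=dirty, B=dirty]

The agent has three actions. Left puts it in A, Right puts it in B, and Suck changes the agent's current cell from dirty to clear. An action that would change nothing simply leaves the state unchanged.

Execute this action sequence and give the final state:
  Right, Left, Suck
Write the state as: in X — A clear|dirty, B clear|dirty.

[1] after Right: in B — A dirty, B dirty
[2] after Left: in A — A dirty, B dirty
[3] after Suck: in A — A clear, B dirty

in A — A clear, B dirty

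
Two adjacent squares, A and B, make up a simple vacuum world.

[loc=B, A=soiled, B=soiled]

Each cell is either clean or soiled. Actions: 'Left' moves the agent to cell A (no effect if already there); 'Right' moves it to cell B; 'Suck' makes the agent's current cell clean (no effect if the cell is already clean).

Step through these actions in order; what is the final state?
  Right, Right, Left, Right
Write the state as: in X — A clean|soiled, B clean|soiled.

in B — A soiled, B soiled

Right (#1): in B — A soiled, B soiled
Right (#2): in B — A soiled, B soiled
Left (#3): in A — A soiled, B soiled
Right (#4): in B — A soiled, B soiled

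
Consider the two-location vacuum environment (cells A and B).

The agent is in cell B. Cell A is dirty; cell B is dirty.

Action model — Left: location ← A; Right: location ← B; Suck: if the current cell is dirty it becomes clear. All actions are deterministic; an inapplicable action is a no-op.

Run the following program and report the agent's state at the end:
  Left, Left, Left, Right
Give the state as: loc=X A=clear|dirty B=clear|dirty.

Left (#1): loc=A A=dirty B=dirty
Left (#2): loc=A A=dirty B=dirty
Left (#3): loc=A A=dirty B=dirty
Right (#4): loc=B A=dirty B=dirty

loc=B A=dirty B=dirty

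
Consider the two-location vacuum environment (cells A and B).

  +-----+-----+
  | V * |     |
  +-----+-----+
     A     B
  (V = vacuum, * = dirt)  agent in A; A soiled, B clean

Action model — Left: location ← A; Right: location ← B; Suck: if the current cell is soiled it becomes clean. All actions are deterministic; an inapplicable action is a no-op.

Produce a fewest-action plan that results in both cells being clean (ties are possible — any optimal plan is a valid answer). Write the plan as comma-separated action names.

Suck

t=1 Suck ⇒ loc=A A=clean B=clean
min 1: A is soiled, one Suck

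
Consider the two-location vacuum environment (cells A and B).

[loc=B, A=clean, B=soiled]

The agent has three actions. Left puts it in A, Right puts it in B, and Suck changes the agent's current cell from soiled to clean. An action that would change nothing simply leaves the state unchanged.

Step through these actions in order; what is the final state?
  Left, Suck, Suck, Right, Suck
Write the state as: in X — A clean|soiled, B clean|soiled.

[1] after Left: in A — A clean, B soiled
[2] after Suck: in A — A clean, B soiled
[3] after Suck: in A — A clean, B soiled
[4] after Right: in B — A clean, B soiled
[5] after Suck: in B — A clean, B clean

in B — A clean, B clean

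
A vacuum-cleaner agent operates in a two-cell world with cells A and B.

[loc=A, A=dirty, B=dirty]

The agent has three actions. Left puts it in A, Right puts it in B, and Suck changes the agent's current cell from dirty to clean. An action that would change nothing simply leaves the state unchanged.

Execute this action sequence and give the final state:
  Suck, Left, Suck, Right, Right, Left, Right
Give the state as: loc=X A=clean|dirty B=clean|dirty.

loc=B A=clean B=dirty

[1] after Suck: loc=A A=clean B=dirty
[2] after Left: loc=A A=clean B=dirty
[3] after Suck: loc=A A=clean B=dirty
[4] after Right: loc=B A=clean B=dirty
[5] after Right: loc=B A=clean B=dirty
[6] after Left: loc=A A=clean B=dirty
[7] after Right: loc=B A=clean B=dirty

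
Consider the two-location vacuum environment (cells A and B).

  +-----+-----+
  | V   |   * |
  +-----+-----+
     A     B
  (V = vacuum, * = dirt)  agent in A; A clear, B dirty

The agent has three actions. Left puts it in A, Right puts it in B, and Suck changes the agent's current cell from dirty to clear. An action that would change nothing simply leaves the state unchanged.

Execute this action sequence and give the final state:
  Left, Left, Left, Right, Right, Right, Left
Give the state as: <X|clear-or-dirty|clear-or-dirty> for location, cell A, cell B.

t=1 Left ⇒ <A|clear|dirty>
t=2 Left ⇒ <A|clear|dirty>
t=3 Left ⇒ <A|clear|dirty>
t=4 Right ⇒ <B|clear|dirty>
t=5 Right ⇒ <B|clear|dirty>
t=6 Right ⇒ <B|clear|dirty>
t=7 Left ⇒ <A|clear|dirty>

<A|clear|dirty>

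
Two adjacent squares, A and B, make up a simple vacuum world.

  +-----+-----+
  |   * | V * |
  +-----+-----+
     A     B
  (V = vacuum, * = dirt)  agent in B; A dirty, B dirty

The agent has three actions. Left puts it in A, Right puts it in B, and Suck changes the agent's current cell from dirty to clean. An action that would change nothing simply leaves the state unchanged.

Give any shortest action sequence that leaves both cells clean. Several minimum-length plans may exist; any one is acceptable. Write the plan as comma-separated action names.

Suck, Left, Suck

[1] after Suck: in B — A dirty, B clean
[2] after Left: in A — A dirty, B clean
[3] after Suck: in A — A clean, B clean
min 3: Suck B + move + Suck A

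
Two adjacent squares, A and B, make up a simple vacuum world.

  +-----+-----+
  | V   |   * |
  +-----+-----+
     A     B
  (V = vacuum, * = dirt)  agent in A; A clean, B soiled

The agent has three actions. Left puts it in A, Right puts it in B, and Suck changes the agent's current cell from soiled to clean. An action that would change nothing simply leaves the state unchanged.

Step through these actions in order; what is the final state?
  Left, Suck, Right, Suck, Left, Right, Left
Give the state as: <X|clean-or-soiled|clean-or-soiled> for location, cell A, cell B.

1. Left → <A|clean|soiled>
2. Suck → <A|clean|soiled>
3. Right → <B|clean|soiled>
4. Suck → <B|clean|clean>
5. Left → <A|clean|clean>
6. Right → <B|clean|clean>
7. Left → <A|clean|clean>

<A|clean|clean>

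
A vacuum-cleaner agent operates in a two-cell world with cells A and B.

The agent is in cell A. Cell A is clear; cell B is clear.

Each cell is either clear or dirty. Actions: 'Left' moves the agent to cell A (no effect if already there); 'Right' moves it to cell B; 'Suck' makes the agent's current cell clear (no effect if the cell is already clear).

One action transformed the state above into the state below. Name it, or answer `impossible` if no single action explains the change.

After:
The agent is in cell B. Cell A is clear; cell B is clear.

Right

try  Left: <A|clear|clear>
try Right: <B|clear|clear>  ← match
try  Suck: <A|clear|clear>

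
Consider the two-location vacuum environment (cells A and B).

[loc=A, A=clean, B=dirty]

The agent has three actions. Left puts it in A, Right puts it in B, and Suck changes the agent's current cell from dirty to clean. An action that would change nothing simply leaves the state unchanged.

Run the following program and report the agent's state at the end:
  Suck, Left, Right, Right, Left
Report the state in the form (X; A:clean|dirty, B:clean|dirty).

(A; A:clean, B:dirty)

[1] after Suck: (A; A:clean, B:dirty)
[2] after Left: (A; A:clean, B:dirty)
[3] after Right: (B; A:clean, B:dirty)
[4] after Right: (B; A:clean, B:dirty)
[5] after Left: (A; A:clean, B:dirty)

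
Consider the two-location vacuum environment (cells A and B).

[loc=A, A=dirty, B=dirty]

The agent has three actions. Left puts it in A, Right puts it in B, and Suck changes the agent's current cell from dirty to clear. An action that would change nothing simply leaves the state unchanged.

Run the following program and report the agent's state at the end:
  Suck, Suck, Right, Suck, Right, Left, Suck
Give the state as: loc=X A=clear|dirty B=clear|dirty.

t=1 Suck ⇒ loc=A A=clear B=dirty
t=2 Suck ⇒ loc=A A=clear B=dirty
t=3 Right ⇒ loc=B A=clear B=dirty
t=4 Suck ⇒ loc=B A=clear B=clear
t=5 Right ⇒ loc=B A=clear B=clear
t=6 Left ⇒ loc=A A=clear B=clear
t=7 Suck ⇒ loc=A A=clear B=clear

loc=A A=clear B=clear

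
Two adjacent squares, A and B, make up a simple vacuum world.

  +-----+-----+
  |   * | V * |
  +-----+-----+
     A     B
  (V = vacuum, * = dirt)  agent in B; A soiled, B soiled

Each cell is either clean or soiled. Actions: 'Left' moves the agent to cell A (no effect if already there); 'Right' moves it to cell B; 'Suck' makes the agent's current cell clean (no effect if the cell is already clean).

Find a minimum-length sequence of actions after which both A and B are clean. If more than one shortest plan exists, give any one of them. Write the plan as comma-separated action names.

Suck, Left, Suck

t=1 Suck ⇒ loc=B A=soiled B=clean
t=2 Left ⇒ loc=A A=soiled B=clean
t=3 Suck ⇒ loc=A A=clean B=clean
min 3: Suck B + move + Suck A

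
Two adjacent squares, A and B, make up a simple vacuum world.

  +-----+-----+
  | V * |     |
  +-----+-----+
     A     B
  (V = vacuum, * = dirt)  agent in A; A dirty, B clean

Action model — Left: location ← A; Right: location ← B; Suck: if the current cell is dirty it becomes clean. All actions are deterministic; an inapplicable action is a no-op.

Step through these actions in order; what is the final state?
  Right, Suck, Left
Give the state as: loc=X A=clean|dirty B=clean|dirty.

loc=A A=dirty B=clean

1. Right → loc=B A=dirty B=clean
2. Suck → loc=B A=dirty B=clean
3. Left → loc=A A=dirty B=clean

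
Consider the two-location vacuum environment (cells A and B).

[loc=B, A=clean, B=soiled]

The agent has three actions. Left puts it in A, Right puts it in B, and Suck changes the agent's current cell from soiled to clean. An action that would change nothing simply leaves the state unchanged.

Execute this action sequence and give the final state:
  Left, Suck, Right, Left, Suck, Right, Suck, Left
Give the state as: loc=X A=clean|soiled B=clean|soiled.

loc=A A=clean B=clean

step 1/8 (Left): loc=A A=clean B=soiled
step 2/8 (Suck): loc=A A=clean B=soiled
step 3/8 (Right): loc=B A=clean B=soiled
step 4/8 (Left): loc=A A=clean B=soiled
step 5/8 (Suck): loc=A A=clean B=soiled
step 6/8 (Right): loc=B A=clean B=soiled
step 7/8 (Suck): loc=B A=clean B=clean
step 8/8 (Left): loc=A A=clean B=clean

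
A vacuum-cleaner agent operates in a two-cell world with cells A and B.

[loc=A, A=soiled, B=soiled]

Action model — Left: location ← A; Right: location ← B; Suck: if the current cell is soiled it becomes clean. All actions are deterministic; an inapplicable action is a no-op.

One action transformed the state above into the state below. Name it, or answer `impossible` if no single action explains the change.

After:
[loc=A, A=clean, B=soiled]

try  Left: <A|soiled|soiled>
try Right: <B|soiled|soiled>
try  Suck: <A|clean|soiled>  ← match

Suck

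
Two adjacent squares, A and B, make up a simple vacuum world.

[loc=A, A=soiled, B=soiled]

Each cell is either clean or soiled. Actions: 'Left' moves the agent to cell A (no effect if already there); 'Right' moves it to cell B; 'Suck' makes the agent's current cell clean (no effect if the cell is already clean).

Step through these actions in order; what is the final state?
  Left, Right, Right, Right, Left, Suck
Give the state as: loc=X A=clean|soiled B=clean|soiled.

step 1/6 (Left): loc=A A=soiled B=soiled
step 2/6 (Right): loc=B A=soiled B=soiled
step 3/6 (Right): loc=B A=soiled B=soiled
step 4/6 (Right): loc=B A=soiled B=soiled
step 5/6 (Left): loc=A A=soiled B=soiled
step 6/6 (Suck): loc=A A=clean B=soiled

loc=A A=clean B=soiled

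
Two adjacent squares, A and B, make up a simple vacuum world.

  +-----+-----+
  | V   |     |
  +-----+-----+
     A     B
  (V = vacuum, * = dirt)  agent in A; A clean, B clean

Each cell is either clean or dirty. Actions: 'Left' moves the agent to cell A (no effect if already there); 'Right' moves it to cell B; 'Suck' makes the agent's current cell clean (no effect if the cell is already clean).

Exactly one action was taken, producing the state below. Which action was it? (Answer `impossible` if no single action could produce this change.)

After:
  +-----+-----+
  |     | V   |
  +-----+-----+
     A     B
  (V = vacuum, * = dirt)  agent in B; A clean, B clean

Right

try  Left: loc=A A=clean B=clean
try Right: loc=B A=clean B=clean  ← match
try  Suck: loc=A A=clean B=clean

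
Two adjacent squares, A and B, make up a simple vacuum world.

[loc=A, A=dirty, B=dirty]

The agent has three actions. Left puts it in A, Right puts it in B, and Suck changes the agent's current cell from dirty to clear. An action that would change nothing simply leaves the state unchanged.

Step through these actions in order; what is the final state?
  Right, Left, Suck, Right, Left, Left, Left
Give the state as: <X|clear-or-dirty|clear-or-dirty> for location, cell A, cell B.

<A|clear|dirty>

[1] after Right: <B|dirty|dirty>
[2] after Left: <A|dirty|dirty>
[3] after Suck: <A|clear|dirty>
[4] after Right: <B|clear|dirty>
[5] after Left: <A|clear|dirty>
[6] after Left: <A|clear|dirty>
[7] after Left: <A|clear|dirty>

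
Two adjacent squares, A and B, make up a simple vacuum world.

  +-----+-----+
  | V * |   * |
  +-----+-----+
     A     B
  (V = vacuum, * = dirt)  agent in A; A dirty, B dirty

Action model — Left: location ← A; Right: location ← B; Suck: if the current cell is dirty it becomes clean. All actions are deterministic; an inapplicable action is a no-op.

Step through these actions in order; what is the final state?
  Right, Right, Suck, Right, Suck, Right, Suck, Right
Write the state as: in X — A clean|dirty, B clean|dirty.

in B — A dirty, B clean

Right (#1): in B — A dirty, B dirty
Right (#2): in B — A dirty, B dirty
Suck (#3): in B — A dirty, B clean
Right (#4): in B — A dirty, B clean
Suck (#5): in B — A dirty, B clean
Right (#6): in B — A dirty, B clean
Suck (#7): in B — A dirty, B clean
Right (#8): in B — A dirty, B clean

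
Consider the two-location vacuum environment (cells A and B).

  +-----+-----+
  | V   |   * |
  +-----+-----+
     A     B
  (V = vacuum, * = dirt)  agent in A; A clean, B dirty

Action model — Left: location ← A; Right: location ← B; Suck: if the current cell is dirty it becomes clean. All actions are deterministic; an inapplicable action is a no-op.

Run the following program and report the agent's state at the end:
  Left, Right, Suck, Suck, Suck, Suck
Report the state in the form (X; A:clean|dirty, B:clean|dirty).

(B; A:clean, B:clean)

1. Left → (A; A:clean, B:dirty)
2. Right → (B; A:clean, B:dirty)
3. Suck → (B; A:clean, B:clean)
4. Suck → (B; A:clean, B:clean)
5. Suck → (B; A:clean, B:clean)
6. Suck → (B; A:clean, B:clean)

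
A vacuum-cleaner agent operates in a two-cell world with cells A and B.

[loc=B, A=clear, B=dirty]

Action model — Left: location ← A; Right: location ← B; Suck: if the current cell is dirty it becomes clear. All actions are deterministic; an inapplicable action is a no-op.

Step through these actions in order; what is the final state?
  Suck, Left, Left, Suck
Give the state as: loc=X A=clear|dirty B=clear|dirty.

loc=A A=clear B=clear

[1] after Suck: loc=B A=clear B=clear
[2] after Left: loc=A A=clear B=clear
[3] after Left: loc=A A=clear B=clear
[4] after Suck: loc=A A=clear B=clear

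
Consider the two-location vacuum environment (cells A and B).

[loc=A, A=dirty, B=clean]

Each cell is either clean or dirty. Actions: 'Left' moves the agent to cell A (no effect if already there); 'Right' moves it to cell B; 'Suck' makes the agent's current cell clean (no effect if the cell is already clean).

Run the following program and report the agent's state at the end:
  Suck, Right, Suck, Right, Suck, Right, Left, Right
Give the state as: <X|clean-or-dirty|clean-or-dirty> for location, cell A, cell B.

1. Suck → <A|clean|clean>
2. Right → <B|clean|clean>
3. Suck → <B|clean|clean>
4. Right → <B|clean|clean>
5. Suck → <B|clean|clean>
6. Right → <B|clean|clean>
7. Left → <A|clean|clean>
8. Right → <B|clean|clean>

<B|clean|clean>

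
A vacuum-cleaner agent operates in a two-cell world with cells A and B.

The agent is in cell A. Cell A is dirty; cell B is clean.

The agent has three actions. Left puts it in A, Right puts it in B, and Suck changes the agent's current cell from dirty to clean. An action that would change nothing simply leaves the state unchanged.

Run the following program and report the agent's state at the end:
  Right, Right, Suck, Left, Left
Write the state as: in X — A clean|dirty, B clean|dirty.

1) do Right; now in B — A dirty, B clean
2) do Right; now in B — A dirty, B clean
3) do Suck; now in B — A dirty, B clean
4) do Left; now in A — A dirty, B clean
5) do Left; now in A — A dirty, B clean

in A — A dirty, B clean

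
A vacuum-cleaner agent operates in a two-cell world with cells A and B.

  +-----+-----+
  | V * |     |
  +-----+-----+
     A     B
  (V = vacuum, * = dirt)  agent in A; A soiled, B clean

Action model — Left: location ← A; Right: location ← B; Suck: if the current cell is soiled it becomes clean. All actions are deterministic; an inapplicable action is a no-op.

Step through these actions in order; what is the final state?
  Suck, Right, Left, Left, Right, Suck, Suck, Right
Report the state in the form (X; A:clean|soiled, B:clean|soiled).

1) do Suck; now (A; A:clean, B:clean)
2) do Right; now (B; A:clean, B:clean)
3) do Left; now (A; A:clean, B:clean)
4) do Left; now (A; A:clean, B:clean)
5) do Right; now (B; A:clean, B:clean)
6) do Suck; now (B; A:clean, B:clean)
7) do Suck; now (B; A:clean, B:clean)
8) do Right; now (B; A:clean, B:clean)

(B; A:clean, B:clean)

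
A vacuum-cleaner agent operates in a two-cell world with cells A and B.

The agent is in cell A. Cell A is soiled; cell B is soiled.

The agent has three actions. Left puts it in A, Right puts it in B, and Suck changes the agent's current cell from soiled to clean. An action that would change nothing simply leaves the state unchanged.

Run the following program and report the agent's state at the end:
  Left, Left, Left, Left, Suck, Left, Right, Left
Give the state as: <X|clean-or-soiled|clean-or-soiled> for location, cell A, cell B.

1. Left → <A|soiled|soiled>
2. Left → <A|soiled|soiled>
3. Left → <A|soiled|soiled>
4. Left → <A|soiled|soiled>
5. Suck → <A|clean|soiled>
6. Left → <A|clean|soiled>
7. Right → <B|clean|soiled>
8. Left → <A|clean|soiled>

<A|clean|soiled>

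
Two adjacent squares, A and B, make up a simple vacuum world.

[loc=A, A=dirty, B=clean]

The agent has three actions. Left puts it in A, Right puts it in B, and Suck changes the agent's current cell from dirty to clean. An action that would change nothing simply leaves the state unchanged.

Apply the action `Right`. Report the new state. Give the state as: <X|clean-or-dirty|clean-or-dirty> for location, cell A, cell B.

start: <A|dirty|clean>
t=1 Right ⇒ <B|dirty|clean>

<B|dirty|clean>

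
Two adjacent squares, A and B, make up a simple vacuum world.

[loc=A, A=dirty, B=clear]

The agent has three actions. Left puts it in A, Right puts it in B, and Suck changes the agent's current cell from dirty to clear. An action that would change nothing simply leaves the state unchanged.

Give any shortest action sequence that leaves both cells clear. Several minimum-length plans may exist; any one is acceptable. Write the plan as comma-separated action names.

Suck

Suck (#1): (A; A:clear, B:clear)
min 1: A is dirty, one Suck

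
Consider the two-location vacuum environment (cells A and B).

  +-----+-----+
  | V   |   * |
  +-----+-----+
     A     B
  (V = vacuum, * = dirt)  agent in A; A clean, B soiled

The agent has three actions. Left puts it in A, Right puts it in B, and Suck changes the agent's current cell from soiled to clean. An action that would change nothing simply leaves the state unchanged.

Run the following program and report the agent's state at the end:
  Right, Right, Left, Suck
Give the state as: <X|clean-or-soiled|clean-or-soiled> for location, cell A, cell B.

<A|clean|soiled>

1. Right → <B|clean|soiled>
2. Right → <B|clean|soiled>
3. Left → <A|clean|soiled>
4. Suck → <A|clean|soiled>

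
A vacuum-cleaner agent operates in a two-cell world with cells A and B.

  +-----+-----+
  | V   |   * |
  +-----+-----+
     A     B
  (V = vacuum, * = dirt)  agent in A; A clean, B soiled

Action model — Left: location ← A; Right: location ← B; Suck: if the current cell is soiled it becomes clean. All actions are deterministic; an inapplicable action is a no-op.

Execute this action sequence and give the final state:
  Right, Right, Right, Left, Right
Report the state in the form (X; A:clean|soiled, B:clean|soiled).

1) do Right; now (B; A:clean, B:soiled)
2) do Right; now (B; A:clean, B:soiled)
3) do Right; now (B; A:clean, B:soiled)
4) do Left; now (A; A:clean, B:soiled)
5) do Right; now (B; A:clean, B:soiled)

(B; A:clean, B:soiled)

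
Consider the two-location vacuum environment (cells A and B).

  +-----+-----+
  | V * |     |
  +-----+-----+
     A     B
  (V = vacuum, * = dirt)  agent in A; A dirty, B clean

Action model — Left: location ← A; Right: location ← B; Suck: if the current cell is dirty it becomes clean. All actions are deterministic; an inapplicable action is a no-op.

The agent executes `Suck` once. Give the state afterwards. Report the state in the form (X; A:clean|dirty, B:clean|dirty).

start: (A; A:dirty, B:clean)
Suck (#1): (A; A:clean, B:clean)

(A; A:clean, B:clean)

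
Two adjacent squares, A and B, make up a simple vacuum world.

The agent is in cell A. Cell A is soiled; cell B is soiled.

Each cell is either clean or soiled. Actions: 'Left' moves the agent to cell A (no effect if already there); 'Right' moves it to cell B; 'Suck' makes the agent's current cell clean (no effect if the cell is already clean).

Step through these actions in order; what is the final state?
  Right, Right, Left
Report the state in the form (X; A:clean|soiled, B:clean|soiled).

[1] after Right: (B; A:soiled, B:soiled)
[2] after Right: (B; A:soiled, B:soiled)
[3] after Left: (A; A:soiled, B:soiled)

(A; A:soiled, B:soiled)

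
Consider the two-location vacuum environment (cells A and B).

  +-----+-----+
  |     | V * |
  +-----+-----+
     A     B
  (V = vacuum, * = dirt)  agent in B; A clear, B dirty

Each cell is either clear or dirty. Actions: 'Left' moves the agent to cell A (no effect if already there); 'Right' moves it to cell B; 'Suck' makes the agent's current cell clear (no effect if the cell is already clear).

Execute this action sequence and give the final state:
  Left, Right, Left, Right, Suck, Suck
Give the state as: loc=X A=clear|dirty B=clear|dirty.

loc=B A=clear B=clear

Left (#1): loc=A A=clear B=dirty
Right (#2): loc=B A=clear B=dirty
Left (#3): loc=A A=clear B=dirty
Right (#4): loc=B A=clear B=dirty
Suck (#5): loc=B A=clear B=clear
Suck (#6): loc=B A=clear B=clear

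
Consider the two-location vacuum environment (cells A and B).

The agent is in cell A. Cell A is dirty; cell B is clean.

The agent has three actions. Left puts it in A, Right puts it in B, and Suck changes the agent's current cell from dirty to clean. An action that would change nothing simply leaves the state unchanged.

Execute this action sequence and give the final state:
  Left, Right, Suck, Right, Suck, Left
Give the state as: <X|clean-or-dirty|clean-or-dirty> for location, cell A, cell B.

<A|dirty|clean>

[1] after Left: <A|dirty|clean>
[2] after Right: <B|dirty|clean>
[3] after Suck: <B|dirty|clean>
[4] after Right: <B|dirty|clean>
[5] after Suck: <B|dirty|clean>
[6] after Left: <A|dirty|clean>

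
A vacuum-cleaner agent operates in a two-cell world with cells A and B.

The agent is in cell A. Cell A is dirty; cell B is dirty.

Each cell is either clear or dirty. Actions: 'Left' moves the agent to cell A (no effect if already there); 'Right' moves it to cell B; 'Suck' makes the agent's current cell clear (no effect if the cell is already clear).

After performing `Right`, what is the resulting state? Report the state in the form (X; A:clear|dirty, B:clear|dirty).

start: (A; A:dirty, B:dirty)
1. Right → (B; A:dirty, B:dirty)

(B; A:dirty, B:dirty)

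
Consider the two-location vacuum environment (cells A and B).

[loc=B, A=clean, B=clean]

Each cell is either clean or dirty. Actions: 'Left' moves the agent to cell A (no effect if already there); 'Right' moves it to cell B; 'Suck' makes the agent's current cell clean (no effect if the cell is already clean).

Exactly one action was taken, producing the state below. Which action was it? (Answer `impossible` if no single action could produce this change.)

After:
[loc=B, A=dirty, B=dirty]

try  Left: (A; A:clean, B:clean)
try Right: (B; A:clean, B:clean)
try  Suck: (B; A:clean, B:clean)
no single action produces the after-state

impossible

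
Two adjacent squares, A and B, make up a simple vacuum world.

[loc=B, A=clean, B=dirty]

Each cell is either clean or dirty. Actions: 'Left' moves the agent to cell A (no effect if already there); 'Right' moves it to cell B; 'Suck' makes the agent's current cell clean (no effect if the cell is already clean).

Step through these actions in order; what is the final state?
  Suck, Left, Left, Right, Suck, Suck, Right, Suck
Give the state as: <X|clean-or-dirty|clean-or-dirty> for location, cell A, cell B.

1) do Suck; now <B|clean|clean>
2) do Left; now <A|clean|clean>
3) do Left; now <A|clean|clean>
4) do Right; now <B|clean|clean>
5) do Suck; now <B|clean|clean>
6) do Suck; now <B|clean|clean>
7) do Right; now <B|clean|clean>
8) do Suck; now <B|clean|clean>

<B|clean|clean>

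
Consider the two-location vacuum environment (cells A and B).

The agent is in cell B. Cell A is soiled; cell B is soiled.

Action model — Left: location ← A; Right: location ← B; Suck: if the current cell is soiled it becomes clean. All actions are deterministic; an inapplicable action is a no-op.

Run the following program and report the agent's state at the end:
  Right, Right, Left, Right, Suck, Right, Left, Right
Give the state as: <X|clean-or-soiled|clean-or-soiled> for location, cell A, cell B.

<B|soiled|clean>

[1] after Right: <B|soiled|soiled>
[2] after Right: <B|soiled|soiled>
[3] after Left: <A|soiled|soiled>
[4] after Right: <B|soiled|soiled>
[5] after Suck: <B|soiled|clean>
[6] after Right: <B|soiled|clean>
[7] after Left: <A|soiled|clean>
[8] after Right: <B|soiled|clean>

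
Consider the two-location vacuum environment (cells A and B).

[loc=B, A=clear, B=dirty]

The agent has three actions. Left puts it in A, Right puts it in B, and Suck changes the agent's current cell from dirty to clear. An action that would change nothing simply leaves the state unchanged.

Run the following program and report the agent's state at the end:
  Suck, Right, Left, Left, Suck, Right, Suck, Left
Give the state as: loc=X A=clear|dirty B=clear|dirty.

loc=A A=clear B=clear

Suck (#1): loc=B A=clear B=clear
Right (#2): loc=B A=clear B=clear
Left (#3): loc=A A=clear B=clear
Left (#4): loc=A A=clear B=clear
Suck (#5): loc=A A=clear B=clear
Right (#6): loc=B A=clear B=clear
Suck (#7): loc=B A=clear B=clear
Left (#8): loc=A A=clear B=clear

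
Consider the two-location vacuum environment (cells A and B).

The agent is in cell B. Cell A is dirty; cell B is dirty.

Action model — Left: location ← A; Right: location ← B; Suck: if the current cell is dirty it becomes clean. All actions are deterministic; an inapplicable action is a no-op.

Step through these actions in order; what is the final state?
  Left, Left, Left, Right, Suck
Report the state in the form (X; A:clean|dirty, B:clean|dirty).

Left (#1): (A; A:dirty, B:dirty)
Left (#2): (A; A:dirty, B:dirty)
Left (#3): (A; A:dirty, B:dirty)
Right (#4): (B; A:dirty, B:dirty)
Suck (#5): (B; A:dirty, B:clean)

(B; A:dirty, B:clean)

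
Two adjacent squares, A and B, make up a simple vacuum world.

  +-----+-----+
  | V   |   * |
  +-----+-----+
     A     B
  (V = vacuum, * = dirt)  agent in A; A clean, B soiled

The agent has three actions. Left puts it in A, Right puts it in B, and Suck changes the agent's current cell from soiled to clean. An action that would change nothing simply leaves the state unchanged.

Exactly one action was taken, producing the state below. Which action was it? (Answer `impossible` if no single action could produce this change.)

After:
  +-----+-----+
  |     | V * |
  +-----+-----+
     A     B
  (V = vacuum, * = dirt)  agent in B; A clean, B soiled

Right

try  Left: <A|clean|soiled>
try Right: <B|clean|soiled>  ← match
try  Suck: <A|clean|soiled>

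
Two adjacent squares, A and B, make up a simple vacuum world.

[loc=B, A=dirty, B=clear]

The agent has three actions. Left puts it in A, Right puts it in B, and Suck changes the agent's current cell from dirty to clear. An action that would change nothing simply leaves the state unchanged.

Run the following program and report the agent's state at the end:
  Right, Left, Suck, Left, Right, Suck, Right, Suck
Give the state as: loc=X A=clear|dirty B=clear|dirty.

1) do Right; now loc=B A=dirty B=clear
2) do Left; now loc=A A=dirty B=clear
3) do Suck; now loc=A A=clear B=clear
4) do Left; now loc=A A=clear B=clear
5) do Right; now loc=B A=clear B=clear
6) do Suck; now loc=B A=clear B=clear
7) do Right; now loc=B A=clear B=clear
8) do Suck; now loc=B A=clear B=clear

loc=B A=clear B=clear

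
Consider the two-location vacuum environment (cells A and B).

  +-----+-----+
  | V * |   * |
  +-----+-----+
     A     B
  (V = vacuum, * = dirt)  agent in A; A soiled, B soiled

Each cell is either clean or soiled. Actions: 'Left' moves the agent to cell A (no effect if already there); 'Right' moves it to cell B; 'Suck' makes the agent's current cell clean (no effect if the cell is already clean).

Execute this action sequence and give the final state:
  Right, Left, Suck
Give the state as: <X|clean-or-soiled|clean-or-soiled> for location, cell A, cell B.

[1] after Right: <B|soiled|soiled>
[2] after Left: <A|soiled|soiled>
[3] after Suck: <A|clean|soiled>

<A|clean|soiled>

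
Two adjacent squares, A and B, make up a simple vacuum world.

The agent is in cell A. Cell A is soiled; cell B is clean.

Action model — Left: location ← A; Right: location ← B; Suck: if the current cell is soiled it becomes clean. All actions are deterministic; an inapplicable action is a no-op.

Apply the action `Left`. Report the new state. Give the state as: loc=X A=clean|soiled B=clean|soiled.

loc=A A=soiled B=clean

start: loc=A A=soiled B=clean
t=1 Left ⇒ loc=A A=soiled B=clean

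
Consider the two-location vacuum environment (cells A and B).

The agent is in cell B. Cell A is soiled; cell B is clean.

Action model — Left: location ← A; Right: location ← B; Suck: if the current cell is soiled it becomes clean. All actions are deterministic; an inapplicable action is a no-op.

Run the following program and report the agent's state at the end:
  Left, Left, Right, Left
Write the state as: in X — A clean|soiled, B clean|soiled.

in A — A soiled, B clean

Left (#1): in A — A soiled, B clean
Left (#2): in A — A soiled, B clean
Right (#3): in B — A soiled, B clean
Left (#4): in A — A soiled, B clean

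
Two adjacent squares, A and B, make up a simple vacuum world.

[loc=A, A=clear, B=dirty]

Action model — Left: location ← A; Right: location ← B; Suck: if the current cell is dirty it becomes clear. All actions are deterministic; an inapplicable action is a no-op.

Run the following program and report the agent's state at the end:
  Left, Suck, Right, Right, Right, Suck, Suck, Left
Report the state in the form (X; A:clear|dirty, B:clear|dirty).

(A; A:clear, B:clear)

1) do Left; now (A; A:clear, B:dirty)
2) do Suck; now (A; A:clear, B:dirty)
3) do Right; now (B; A:clear, B:dirty)
4) do Right; now (B; A:clear, B:dirty)
5) do Right; now (B; A:clear, B:dirty)
6) do Suck; now (B; A:clear, B:clear)
7) do Suck; now (B; A:clear, B:clear)
8) do Left; now (A; A:clear, B:clear)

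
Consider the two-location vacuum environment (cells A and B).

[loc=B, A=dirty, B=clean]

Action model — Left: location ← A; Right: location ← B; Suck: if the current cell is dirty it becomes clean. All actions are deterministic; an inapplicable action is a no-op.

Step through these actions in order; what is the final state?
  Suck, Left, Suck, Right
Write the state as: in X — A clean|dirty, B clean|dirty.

1) do Suck; now in B — A dirty, B clean
2) do Left; now in A — A dirty, B clean
3) do Suck; now in A — A clean, B clean
4) do Right; now in B — A clean, B clean

in B — A clean, B clean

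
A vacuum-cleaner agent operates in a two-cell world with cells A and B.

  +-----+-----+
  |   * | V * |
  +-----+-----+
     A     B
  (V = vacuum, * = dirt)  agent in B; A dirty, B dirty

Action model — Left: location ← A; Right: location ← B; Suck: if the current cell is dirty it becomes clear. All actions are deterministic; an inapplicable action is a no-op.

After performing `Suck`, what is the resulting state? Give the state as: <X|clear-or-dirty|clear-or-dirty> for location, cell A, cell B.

start: <B|dirty|dirty>
Suck (#1): <B|dirty|clear>

<B|dirty|clear>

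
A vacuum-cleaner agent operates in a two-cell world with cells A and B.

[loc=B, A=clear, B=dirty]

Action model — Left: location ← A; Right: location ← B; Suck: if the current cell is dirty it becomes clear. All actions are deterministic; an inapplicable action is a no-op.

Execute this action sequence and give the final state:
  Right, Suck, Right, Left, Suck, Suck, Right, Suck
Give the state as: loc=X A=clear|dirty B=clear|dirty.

step 1/8 (Right): loc=B A=clear B=dirty
step 2/8 (Suck): loc=B A=clear B=clear
step 3/8 (Right): loc=B A=clear B=clear
step 4/8 (Left): loc=A A=clear B=clear
step 5/8 (Suck): loc=A A=clear B=clear
step 6/8 (Suck): loc=A A=clear B=clear
step 7/8 (Right): loc=B A=clear B=clear
step 8/8 (Suck): loc=B A=clear B=clear

loc=B A=clear B=clear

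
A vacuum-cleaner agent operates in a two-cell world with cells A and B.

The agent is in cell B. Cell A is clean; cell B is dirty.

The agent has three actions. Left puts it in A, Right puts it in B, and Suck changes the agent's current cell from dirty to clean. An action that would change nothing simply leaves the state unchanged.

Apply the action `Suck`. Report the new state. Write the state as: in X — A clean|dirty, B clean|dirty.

in B — A clean, B clean

start: in B — A clean, B dirty
step 1/1 (Suck): in B — A clean, B clean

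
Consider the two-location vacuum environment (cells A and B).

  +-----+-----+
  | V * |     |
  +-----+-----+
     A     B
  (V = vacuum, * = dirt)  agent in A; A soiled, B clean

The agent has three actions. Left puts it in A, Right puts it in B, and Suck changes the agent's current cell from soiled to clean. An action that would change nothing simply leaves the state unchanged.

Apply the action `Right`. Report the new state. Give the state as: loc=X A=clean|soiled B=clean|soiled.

loc=B A=soiled B=clean

start: loc=A A=soiled B=clean
t=1 Right ⇒ loc=B A=soiled B=clean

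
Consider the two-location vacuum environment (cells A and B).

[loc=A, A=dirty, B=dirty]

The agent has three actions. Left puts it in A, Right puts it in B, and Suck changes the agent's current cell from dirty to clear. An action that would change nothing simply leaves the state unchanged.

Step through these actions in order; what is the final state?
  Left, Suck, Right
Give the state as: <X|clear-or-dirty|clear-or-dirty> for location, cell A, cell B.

step 1/3 (Left): <A|dirty|dirty>
step 2/3 (Suck): <A|clear|dirty>
step 3/3 (Right): <B|clear|dirty>

<B|clear|dirty>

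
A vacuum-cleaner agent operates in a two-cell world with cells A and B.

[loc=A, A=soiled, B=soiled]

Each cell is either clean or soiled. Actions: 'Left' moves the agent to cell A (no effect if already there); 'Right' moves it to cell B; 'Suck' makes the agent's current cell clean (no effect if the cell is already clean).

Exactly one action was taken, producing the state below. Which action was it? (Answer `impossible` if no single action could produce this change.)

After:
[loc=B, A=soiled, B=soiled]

try  Left: (A; A:soiled, B:soiled)
try Right: (B; A:soiled, B:soiled)  ← match
try  Suck: (A; A:clean, B:soiled)

Right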